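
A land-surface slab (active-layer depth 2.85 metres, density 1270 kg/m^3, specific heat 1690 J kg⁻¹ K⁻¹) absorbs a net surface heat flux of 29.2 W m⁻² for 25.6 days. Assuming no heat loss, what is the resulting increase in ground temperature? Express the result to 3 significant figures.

10.6 K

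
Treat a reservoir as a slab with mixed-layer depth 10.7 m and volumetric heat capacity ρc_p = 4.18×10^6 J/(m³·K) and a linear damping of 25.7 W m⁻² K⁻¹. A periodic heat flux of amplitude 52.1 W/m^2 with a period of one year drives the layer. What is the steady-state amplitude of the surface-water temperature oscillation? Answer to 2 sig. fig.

Areal heat capacity C = ρc_p × D = 4.18×10^6 × 10.7 = 4.47×10^7 J/(m²·K).
Angular frequency ω = 2π / T = 2π / 3.15×10^7 s = 1.99×10^-7 s⁻¹.
√((Cω)² + λ²) = √((8.91)² + 25.7²) = 27.2 W/(m²·K).
Amplitude A = F₀ / √((Cω)²+λ²) = 52.1 / 27.2 = 1.92 K.

1.9 K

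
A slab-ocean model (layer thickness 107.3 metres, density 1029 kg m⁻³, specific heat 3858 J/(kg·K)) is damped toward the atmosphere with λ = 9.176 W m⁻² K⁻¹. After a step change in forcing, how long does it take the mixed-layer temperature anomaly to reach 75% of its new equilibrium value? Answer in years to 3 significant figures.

2.04 years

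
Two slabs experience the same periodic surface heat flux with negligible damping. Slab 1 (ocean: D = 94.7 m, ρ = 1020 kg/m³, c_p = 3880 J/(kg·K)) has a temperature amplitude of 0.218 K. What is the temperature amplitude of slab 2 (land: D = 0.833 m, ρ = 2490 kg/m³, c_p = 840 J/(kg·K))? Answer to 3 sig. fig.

46.9 K

C_ocean = 3.75×10^8 J/(m²·K); C_land = 1.74×10^6 J/(m²·K).
A ∝ 1/C ⇒ A_land = A_ocean × C_ocean/C_land = 0.218 × 215 = 46.9 K.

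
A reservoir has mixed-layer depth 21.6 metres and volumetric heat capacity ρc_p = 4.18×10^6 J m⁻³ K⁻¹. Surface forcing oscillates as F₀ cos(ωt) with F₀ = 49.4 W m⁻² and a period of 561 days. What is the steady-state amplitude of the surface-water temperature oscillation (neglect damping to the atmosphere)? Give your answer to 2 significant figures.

4.2 K

Areal heat capacity C = ρc_p × D = 4.18×10^6 × 21.6 = 9.03×10^7 J/(m²·K).
Angular frequency ω = 2π / T = 2π / 4.85×10^7 s = 1.30×10^-7 s⁻¹.
Cω = 9.03×10^7 × 1.30×10^-7 = 11.7 W/(m²·K).
Amplitude A = F₀ / (Cω) = 49.4 / 11.7 = 4.22 K.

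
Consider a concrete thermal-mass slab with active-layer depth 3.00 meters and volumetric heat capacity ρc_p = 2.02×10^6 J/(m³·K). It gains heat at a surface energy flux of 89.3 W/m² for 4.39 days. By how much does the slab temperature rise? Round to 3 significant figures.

5.59 K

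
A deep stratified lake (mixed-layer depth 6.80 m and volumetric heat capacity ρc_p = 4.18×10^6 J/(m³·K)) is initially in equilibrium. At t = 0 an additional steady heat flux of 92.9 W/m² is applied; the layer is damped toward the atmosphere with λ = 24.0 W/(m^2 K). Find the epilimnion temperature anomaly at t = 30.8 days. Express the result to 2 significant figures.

3.5 K

Areal heat capacity C = ρc_p × D = 4.18×10^6 × 6.80 = 2.84×10^7 J/(m²·K).
τ = C / λ = 2.84×10^7 / 24.0 = 1.18×10^6 s.
Equilibrium anomaly ΔT_eq = F / λ = 92.9 / 24.0 = 3.87 K.
t = 30.8 days = 2.66×10^6 s, so t/τ = 2.25.
ΔT(t) = ΔT_eq (1 − e^(−t/τ)) = 3.87 × (1 − e^−2.25) = 3.46 K.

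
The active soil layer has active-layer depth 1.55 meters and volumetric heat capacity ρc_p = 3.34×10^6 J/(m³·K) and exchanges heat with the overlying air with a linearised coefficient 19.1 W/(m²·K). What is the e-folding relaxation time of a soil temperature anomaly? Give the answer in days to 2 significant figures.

Areal heat capacity C = ρc_p × D = 3.34×10^6 × 1.55 = 5.18×10^6 J m⁻² K⁻¹.
Relaxation time τ = C / λ = 5.18×10^6 / 19.1 = 2.71×10^5 s.
In days: 2.71×10^5 s / (86400 s/day) = 3.14 days.

3.1 days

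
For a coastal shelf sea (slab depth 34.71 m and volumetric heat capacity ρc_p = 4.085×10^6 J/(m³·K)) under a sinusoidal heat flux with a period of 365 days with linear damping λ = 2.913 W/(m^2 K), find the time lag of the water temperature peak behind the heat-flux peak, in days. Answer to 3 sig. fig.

85.3 days

Areal heat capacity C = ρc_p × D = 4.085×10^6 × 34.71 = 1.42×10^8 J/(m²·K).
ω = 2π / 3.15×10^7 s = 1.99×10^-7 s⁻¹.
Phase lag φ = arctan(Cω/λ) = arctan(28.3/2.913) = 1.47 rad.
Time lag = φ / ω = 1.47 / 1.99×10^-7 = 7.37×10^6 s = 85.3 days.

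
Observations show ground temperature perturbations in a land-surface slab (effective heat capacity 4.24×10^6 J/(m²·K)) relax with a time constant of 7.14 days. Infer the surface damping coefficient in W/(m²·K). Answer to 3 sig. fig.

Areal heat capacity C = 4.24×10^6 J/(m²·K) (given).
τ = 7.14 days = 6.17×10^5 s.
λ = C / τ = 4.24×10^6 / 6.17×10^5 = 6.87 W/(m²·K).

6.87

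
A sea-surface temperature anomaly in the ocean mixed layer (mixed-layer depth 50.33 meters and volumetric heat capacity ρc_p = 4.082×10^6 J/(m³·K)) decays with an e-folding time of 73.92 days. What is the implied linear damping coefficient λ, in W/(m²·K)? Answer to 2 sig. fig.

Areal heat capacity C = ρc_p × D = 4.082×10^6 × 50.33 = 2.05×10^8 J m⁻² K⁻¹.
τ = 73.92 days = 6.39×10^6 s.
λ = C / τ = 2.05×10^8 / 6.39×10^6 = 32.2 W/(m²·K).

32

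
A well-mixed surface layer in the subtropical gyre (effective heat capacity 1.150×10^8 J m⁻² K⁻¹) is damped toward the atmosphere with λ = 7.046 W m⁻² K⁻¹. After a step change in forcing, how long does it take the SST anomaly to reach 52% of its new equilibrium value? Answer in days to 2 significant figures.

140 days

Areal heat capacity C = 1.150×10^8 J m⁻² K⁻¹ (given).
τ = C / λ = 1.15×10^8 / 7.046 = 1.63×10^7 s.
Fraction reached: 1 − e^(−t/τ) = 0.52 ⇒ t = −τ ln(1 − 0.52) = τ × 0.734.
t = 1.20×10^7 s = 139 days.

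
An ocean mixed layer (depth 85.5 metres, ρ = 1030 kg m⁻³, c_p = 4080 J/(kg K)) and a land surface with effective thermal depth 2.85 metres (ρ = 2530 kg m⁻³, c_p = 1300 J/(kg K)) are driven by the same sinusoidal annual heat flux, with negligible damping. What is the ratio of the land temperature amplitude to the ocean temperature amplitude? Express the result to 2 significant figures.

38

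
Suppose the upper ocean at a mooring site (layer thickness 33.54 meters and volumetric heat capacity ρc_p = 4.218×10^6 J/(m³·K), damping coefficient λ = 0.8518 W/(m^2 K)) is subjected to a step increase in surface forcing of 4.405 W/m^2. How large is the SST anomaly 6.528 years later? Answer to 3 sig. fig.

3.68 K

Areal heat capacity C = ρc_p × D = 4.218×10^6 × 33.54 = 1.41×10^8 J/(m²·K).
τ = C / λ = 1.41×10^8 / 0.8518 = 1.66×10^8 s.
Equilibrium anomaly ΔT_eq = F / λ = 4.405 / 0.8518 = 5.17 K.
t = 6.528 years = 2.06×10^8 s, so t/τ = 1.24.
ΔT(t) = ΔT_eq (1 − e^(−t/τ)) = 5.17 × (1 − e^−1.24) = 3.68 K.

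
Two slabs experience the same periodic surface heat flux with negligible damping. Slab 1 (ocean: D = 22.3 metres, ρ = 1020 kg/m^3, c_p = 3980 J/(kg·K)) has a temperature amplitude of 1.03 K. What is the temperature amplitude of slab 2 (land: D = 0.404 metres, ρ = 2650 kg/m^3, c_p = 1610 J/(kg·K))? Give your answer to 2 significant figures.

C_ocean = 9.05×10^7 J/(m²·K); C_land = 1.72×10^6 J/(m²·K).
A ∝ 1/C ⇒ A_land = A_ocean × C_ocean/C_land = 1.03 × 52.5 = 54.1 K.

54 K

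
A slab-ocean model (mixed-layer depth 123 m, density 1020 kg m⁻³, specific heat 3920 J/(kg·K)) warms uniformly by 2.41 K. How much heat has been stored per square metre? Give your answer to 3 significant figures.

Areal heat capacity C = ρ c_p D = 1020 × 3920 × 123 = 4.92×10^8 J m⁻² K⁻¹.
ΔQ = C ΔT = 4.92×10^8 × 2.41 = 1.19×10^9 J/m².

1.19×10^9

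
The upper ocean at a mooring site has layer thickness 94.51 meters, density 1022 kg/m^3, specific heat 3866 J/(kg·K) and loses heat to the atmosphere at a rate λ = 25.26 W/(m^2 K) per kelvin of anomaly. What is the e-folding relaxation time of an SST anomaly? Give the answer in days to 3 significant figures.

171 days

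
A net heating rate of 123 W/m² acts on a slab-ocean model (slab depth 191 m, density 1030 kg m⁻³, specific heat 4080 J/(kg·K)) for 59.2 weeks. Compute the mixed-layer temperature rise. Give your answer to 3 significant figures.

5.49 K

Areal heat capacity C = ρ c_p D = 1030 × 4080 × 191 = 8.03×10^8 J/(m^2 K).
Net heat input Q = F Δt = 123 × (59.2 weeks × 6.048×10^5 s/week) = 4.40×10^9 J/m².
ΔT = Q / C = 4.40×10^9 / 8.03×10^8 = 5.49 K.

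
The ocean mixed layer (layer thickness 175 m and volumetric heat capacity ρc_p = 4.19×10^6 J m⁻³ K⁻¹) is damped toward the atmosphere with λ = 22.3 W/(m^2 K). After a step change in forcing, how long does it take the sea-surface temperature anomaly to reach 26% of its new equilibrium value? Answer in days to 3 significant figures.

115 days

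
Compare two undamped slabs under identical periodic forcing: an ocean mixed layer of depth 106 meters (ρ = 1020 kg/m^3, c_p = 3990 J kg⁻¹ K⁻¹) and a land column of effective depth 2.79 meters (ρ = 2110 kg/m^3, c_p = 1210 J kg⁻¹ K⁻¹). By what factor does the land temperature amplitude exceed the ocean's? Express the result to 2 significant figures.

61

C_ocean = 1020 × 3990 × 106 = 4.31×10^8 J/(m²·K).
C_land = 2110 × 1210 × 2.79 = 7.12×10^6 J/(m²·K).
Undamped amplitude ∝ 1/C, so A_land/A_ocean = C_ocean/C_land = 60.6.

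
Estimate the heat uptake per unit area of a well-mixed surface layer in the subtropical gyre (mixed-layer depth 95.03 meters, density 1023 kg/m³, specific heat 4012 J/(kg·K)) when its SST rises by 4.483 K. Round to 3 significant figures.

1.75×10^9

Areal heat capacity C = ρ c_p D = 1023 × 4012 × 95.03 = 3.90×10^8 J/(m^2 K).
ΔQ = C ΔT = 3.90×10^8 × 4.483 = 1.75×10^9 J/m².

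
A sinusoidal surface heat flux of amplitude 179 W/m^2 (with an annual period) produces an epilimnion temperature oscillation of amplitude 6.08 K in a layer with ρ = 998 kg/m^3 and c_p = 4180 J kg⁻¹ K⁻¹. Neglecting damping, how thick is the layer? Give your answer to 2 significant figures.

ω = 2π / 3.15×10^7 s = 1.99×10^-7 s⁻¹.
Required C = F₀ / (A ω) = 179 / (6.08 × 1.99×10^-7) = 1.48×10^8 J/(m²·K).
D = C / (ρ c_p) = 1.48×10^8 / (998 × 4180) = 35.4 m.

35 m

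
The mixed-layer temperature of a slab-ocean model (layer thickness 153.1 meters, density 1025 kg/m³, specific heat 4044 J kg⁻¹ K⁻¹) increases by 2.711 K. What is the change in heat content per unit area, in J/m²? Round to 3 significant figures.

1.72×10^9

Areal heat capacity C = ρ c_p D = 1025 × 4044 × 153.1 = 6.35×10^8 J/(m²·K).
ΔQ = C ΔT = 6.35×10^8 × 2.711 = 1.72×10^9 J/m².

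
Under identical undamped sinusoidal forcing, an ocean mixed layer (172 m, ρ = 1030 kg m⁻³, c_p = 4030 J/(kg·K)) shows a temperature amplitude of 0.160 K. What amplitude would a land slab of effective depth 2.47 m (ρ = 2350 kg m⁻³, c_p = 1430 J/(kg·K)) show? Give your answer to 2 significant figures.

C_ocean = 7.14×10^8 J/(m²·K); C_land = 8.30×10^6 J/(m²·K).
A ∝ 1/C ⇒ A_land = A_ocean × C_ocean/C_land = 0.160 × 86.0 = 13.8 K.

14 K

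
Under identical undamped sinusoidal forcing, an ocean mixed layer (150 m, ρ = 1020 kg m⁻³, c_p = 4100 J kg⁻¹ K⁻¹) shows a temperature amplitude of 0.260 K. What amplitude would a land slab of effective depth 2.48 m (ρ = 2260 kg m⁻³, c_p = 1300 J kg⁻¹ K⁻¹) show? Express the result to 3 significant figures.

22.4 K

C_ocean = 6.27×10^8 J/(m²·K); C_land = 7.29×10^6 J/(m²·K).
A ∝ 1/C ⇒ A_land = A_ocean × C_ocean/C_land = 0.260 × 86.1 = 22.4 K.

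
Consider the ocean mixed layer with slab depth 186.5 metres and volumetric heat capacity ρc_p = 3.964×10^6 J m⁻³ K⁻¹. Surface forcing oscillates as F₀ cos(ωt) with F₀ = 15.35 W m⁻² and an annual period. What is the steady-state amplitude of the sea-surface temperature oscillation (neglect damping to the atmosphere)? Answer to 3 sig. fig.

0.104 K

Areal heat capacity C = ρc_p × D = 3.964×10^6 × 186.5 = 7.39×10^8 J/(m^2 K).
Angular frequency ω = 2π / T = 2π / 3.15×10^7 s = 1.99×10^-7 s⁻¹.
Cω = 7.39×10^8 × 1.99×10^-7 = 147 W/(m²·K).
Amplitude A = F₀ / (Cω) = 15.35 / 147 = 0.104 K.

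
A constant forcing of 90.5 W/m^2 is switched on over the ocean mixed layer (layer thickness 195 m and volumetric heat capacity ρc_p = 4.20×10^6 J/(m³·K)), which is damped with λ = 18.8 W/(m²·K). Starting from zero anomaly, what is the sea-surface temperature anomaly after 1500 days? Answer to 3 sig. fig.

4.57 K

Areal heat capacity C = ρc_p × D = 4.20×10^6 × 195 = 8.19×10^8 J/(m^2 K).
τ = C / λ = 8.19×10^8 / 18.8 = 4.36×10^7 s.
Equilibrium anomaly ΔT_eq = F / λ = 90.5 / 18.8 = 4.81 K.
t = 1500 days = 1.30×10^8 s, so t/τ = 2.97.
ΔT(t) = ΔT_eq (1 − e^(−t/τ)) = 4.81 × (1 − e^−2.97) = 4.57 K.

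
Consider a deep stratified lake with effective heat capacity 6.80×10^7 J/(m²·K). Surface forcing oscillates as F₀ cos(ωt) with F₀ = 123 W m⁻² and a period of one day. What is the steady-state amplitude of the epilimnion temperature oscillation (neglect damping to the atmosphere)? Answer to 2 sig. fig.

0.025 K

Areal heat capacity C = 6.80×10^7 J/(m²·K) (given).
Angular frequency ω = 2π / T = 2π / 86400 s = 7.27×10^-5 s⁻¹.
Cω = 6.80×10^7 × 7.27×10^-5 = 4950 W/(m²·K).
Amplitude A = F₀ / (Cω) = 123 / 4950 = 0.0249 K.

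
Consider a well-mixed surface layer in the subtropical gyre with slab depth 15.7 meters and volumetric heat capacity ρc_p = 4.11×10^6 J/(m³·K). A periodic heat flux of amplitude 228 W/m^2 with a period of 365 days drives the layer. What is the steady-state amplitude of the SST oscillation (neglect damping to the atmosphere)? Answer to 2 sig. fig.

Areal heat capacity C = ρc_p × D = 4.11×10^6 × 15.7 = 6.45×10^7 J m⁻² K⁻¹.
Angular frequency ω = 2π / T = 2π / 3.15×10^7 s = 1.99×10^-7 s⁻¹.
Cω = 6.45×10^7 × 1.99×10^-7 = 12.9 W/(m²·K).
Amplitude A = F₀ / (Cω) = 228 / 12.9 = 17.7 K.

18 K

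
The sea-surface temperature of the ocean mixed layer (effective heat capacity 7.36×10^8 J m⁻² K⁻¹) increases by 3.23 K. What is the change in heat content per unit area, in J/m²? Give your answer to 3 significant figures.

Areal heat capacity C = 7.36×10^8 J m⁻² K⁻¹ (given).
ΔQ = C ΔT = 7.36×10^8 × 3.23 = 2.38×10^9 J/m².

2.38×10^9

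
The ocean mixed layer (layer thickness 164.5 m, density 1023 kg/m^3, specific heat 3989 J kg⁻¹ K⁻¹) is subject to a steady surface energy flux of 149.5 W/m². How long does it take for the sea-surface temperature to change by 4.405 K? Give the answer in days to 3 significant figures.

Areal heat capacity C = ρ c_p D = 1023 × 3989 × 164.5 = 6.71×10^8 J/(m²·K).
Time required: Δt = C ΔT / F = 6.71×10^8 × 4.405 / 149.5 = 1.98×10^7 s.
In days: 1.98×10^7 s / (86400 s/day) = 229 days.

229 days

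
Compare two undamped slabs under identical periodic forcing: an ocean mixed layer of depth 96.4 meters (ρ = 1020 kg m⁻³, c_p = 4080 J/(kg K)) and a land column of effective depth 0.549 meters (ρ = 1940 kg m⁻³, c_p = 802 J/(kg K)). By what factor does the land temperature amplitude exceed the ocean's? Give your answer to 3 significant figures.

C_ocean = 1020 × 4080 × 96.4 = 4.01×10^8 J/(m²·K).
C_land = 1940 × 802 × 0.549 = 8.54×10^5 J/(m²·K).
Undamped amplitude ∝ 1/C, so A_land/A_ocean = C_ocean/C_land = 470.

470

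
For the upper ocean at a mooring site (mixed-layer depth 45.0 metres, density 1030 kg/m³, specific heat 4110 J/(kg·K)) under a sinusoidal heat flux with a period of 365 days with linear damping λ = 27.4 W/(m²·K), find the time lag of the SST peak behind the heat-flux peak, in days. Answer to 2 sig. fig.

55 days

Areal heat capacity C = ρ c_p D = 1030 × 4110 × 45.0 = 1.90×10^8 J m⁻² K⁻¹.
ω = 2π / 3.15×10^7 s = 1.99×10^-7 s⁻¹.
Phase lag φ = arctan(Cω/λ) = arctan(38.0/27.4) = 0.946 rad.
Time lag = φ / ω = 0.946 / 1.99×10^-7 = 4.75×10^6 s = 54.9 days.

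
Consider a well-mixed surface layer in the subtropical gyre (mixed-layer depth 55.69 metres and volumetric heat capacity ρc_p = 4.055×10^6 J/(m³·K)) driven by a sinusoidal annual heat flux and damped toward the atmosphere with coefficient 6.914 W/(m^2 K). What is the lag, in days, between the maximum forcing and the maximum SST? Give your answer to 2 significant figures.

82 days

Areal heat capacity C = ρc_p × D = 4.055×10^6 × 55.69 = 2.26×10^8 J/(m²·K).
ω = 2π / 3.15×10^7 s = 1.99×10^-7 s⁻¹.
Phase lag φ = arctan(Cω/λ) = arctan(45.0/6.914) = 1.42 rad.
Time lag = φ / ω = 1.42 / 1.99×10^-7 = 7.12×10^6 s = 82.4 days.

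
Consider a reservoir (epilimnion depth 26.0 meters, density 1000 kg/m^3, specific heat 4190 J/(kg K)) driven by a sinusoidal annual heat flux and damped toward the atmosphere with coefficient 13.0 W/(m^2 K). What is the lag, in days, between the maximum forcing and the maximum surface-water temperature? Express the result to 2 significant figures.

60 days

Areal heat capacity C = ρ c_p D = 1000 × 4190 × 26.0 = 1.09×10^8 J/(m^2 K).
ω = 2π / 3.15×10^7 s = 1.99×10^-7 s⁻¹.
Phase lag φ = arctan(Cω/λ) = arctan(21.7/13.0) = 1.03 rad.
Time lag = φ / ω = 1.03 / 1.99×10^-7 = 5.18×10^6 s = 59.9 days.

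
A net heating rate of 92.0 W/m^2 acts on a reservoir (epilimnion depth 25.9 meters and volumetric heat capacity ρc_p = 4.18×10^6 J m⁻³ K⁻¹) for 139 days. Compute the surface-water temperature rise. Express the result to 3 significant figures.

10.2 K

Areal heat capacity C = ρc_p × D = 4.18×10^6 × 25.9 = 1.08×10^8 J m⁻² K⁻¹.
Net heat input Q = F Δt = 92.0 × (139 days × 86400 s/day) = 1.10×10^9 J/m².
ΔT = Q / C = 1.10×10^9 / 1.08×10^8 = 10.2 K.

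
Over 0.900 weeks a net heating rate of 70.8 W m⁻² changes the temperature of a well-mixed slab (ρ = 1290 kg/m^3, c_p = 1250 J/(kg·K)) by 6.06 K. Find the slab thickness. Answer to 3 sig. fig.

Heat input Q = F Δt = 70.8 × 5.44×10^5 s = 3.85×10^7 J/m².
Required areal heat capacity C = Q / ΔT = 6.36×10^6 J/(m²·K).
Depth D = C / (ρ c_p) = 6.36×10^6 / (1290 × 1250) = 3.94 m.

3.94 m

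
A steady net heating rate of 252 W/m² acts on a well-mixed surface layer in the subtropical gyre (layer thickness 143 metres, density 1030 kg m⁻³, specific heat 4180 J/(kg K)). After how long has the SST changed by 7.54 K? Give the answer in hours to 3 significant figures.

Areal heat capacity C = ρ c_p D = 1030 × 4180 × 143 = 6.16×10^8 J/(m²·K).
Time required: Δt = C ΔT / F = 6.16×10^8 × 7.54 / 252 = 1.84×10^7 s.
In hours: 1.84×10^7 s / (3600 s/hour) = 5120 hours.

5120 hours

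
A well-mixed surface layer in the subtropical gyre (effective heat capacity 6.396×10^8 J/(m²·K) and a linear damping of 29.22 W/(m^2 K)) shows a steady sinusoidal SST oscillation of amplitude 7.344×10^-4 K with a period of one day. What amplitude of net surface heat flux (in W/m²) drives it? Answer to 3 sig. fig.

Areal heat capacity C = 6.396×10^8 J/(m²·K) (given).
ω = 2π / 86400 s = 7.27×10^-5 s⁻¹.
√((Cω)² + λ²) = √((46500)² + 29.22²) = 46500 W/(m²·K).
F₀ = A × √((Cω)²+λ²) = 7.344×10^-4 × 46500 = 34.2 W/m².

34.2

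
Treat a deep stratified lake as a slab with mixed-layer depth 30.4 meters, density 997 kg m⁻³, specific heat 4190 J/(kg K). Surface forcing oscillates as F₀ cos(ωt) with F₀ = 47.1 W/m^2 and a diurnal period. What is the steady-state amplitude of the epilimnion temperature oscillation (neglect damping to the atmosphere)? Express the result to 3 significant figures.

Areal heat capacity C = ρ c_p D = 997 × 4190 × 30.4 = 1.27×10^8 J/(m^2 K).
Angular frequency ω = 2π / T = 2π / 86400 s = 7.27×10^-5 s⁻¹.
Cω = 1.27×10^8 × 7.27×10^-5 = 9240 W/(m²·K).
Amplitude A = F₀ / (Cω) = 47.1 / 9240 = 0.00510 K.

0.00510 K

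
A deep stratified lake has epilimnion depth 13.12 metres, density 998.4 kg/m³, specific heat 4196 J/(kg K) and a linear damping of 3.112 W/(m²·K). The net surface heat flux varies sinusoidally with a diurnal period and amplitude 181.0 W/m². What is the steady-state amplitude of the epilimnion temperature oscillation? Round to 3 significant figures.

0.0453 K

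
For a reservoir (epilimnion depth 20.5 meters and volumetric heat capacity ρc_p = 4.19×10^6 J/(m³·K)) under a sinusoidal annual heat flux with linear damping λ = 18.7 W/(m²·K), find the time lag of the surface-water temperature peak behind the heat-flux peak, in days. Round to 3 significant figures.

43.1 days

Areal heat capacity C = ρc_p × D = 4.19×10^6 × 20.5 = 8.59×10^7 J m⁻² K⁻¹.
ω = 2π / 3.15×10^7 s = 1.99×10^-7 s⁻¹.
Phase lag φ = arctan(Cω/λ) = arctan(17.1/18.7) = 0.741 rad.
Time lag = φ / ω = 0.741 / 1.99×10^-7 = 3.72×10^6 s = 43.1 days.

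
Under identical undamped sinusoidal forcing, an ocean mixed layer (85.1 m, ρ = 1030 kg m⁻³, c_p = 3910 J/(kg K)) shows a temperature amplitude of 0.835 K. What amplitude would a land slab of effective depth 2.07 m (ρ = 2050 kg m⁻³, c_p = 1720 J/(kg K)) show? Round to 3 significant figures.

39.2 K

C_ocean = 3.43×10^8 J/(m²·K); C_land = 7.30×10^6 J/(m²·K).
A ∝ 1/C ⇒ A_land = A_ocean × C_ocean/C_land = 0.835 × 47.0 = 39.2 K.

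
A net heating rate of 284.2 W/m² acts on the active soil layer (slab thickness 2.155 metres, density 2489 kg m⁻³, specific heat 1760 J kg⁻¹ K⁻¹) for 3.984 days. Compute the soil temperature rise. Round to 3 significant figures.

10.4 K

Areal heat capacity C = ρ c_p D = 2489 × 1760 × 2.155 = 9.44×10^6 J/(m²·K).
Net heat input Q = F Δt = 284.2 × (3.984 days × 86400 s/day) = 9.78×10^7 J/m².
ΔT = Q / C = 9.78×10^7 / 9.44×10^6 = 10.4 K.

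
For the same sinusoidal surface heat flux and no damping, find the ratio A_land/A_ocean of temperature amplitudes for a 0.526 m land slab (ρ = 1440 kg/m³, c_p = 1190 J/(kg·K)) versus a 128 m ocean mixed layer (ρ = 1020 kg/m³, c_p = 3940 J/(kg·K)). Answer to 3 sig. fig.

571

C_ocean = 1020 × 3940 × 128 = 5.14×10^8 J/(m²·K).
C_land = 1440 × 1190 × 0.526 = 9.01×10^5 J/(m²·K).
Undamped amplitude ∝ 1/C, so A_land/A_ocean = C_ocean/C_land = 571.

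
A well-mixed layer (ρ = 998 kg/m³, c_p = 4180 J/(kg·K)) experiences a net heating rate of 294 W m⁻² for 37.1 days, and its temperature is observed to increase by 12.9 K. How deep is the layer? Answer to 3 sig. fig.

Heat input Q = F Δt = 294 × 3.21×10^6 s = 9.42×10^8 J/m².
Required areal heat capacity C = Q / ΔT = 7.31×10^7 J/(m²·K).
Depth D = C / (ρ c_p) = 7.31×10^7 / (998 × 4180) = 17.5 m.

17.5 m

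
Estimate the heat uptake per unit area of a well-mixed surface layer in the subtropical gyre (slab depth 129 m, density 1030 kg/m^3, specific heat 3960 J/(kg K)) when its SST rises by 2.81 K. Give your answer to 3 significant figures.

Areal heat capacity C = ρ c_p D = 1030 × 3960 × 129 = 5.26×10^8 J/(m^2 K).
ΔQ = C ΔT = 5.26×10^8 × 2.81 = 1.48×10^9 J/m².

1.48×10^9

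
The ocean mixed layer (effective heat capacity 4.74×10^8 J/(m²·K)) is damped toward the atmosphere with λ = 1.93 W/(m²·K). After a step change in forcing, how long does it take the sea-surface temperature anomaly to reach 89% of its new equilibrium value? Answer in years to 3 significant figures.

17.2 years

Areal heat capacity C = 4.74×10^8 J/(m²·K) (given).
τ = C / λ = 4.74×10^8 / 1.93 = 2.46×10^8 s.
Fraction reached: 1 − e^(−t/τ) = 0.89 ⇒ t = −τ ln(1 − 0.89) = τ × 2.21.
t = 5.42×10^8 s = 17.2 years.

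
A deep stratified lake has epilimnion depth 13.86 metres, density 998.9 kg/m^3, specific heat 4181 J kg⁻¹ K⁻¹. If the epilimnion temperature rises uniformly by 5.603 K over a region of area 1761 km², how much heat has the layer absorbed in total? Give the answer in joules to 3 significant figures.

5.71×10^17 J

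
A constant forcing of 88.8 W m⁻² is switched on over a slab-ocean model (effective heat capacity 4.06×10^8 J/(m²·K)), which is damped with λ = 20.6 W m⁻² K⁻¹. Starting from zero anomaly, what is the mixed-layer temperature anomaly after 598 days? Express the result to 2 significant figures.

Areal heat capacity C = 4.06×10^8 J/(m²·K) (given).
τ = C / λ = 4.06×10^8 / 20.6 = 1.97×10^7 s.
Equilibrium anomaly ΔT_eq = F / λ = 88.8 / 20.6 = 4.31 K.
t = 598 days = 5.17×10^7 s, so t/τ = 2.62.
ΔT(t) = ΔT_eq (1 − e^(−t/τ)) = 4.31 × (1 − e^−2.62) = 4.00 K.

4.0 K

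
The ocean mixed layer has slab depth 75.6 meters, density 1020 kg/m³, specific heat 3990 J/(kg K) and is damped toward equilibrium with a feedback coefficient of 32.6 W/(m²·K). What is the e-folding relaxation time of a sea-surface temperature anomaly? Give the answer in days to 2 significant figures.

110 days

Areal heat capacity C = ρ c_p D = 1020 × 3990 × 75.6 = 3.08×10^8 J m⁻² K⁻¹.
Relaxation time τ = C / λ = 3.08×10^8 / 32.6 = 9.44×10^6 s.
In days: 9.44×10^6 s / (86400 s/day) = 109 days.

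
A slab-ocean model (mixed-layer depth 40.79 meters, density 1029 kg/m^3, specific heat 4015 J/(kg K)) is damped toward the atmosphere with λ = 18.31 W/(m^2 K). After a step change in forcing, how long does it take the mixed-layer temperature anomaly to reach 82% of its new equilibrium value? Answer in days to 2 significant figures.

180 days

Areal heat capacity C = ρ c_p D = 1029 × 4015 × 40.79 = 1.69×10^8 J/(m²·K).
τ = C / λ = 1.69×10^8 / 18.31 = 9.20×10^6 s.
Fraction reached: 1 − e^(−t/τ) = 0.82 ⇒ t = −τ ln(1 − 0.82) = τ × 1.71.
t = 1.58×10^7 s = 183 days.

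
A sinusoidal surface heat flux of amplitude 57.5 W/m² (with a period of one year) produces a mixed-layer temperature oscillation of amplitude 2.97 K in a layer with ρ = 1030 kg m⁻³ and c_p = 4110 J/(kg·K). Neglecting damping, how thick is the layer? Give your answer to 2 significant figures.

23 m

ω = 2π / 3.15×10^7 s = 1.99×10^-7 s⁻¹.
Required C = F₀ / (A ω) = 57.5 / (2.97 × 1.99×10^-7) = 9.72×10^7 J/(m²·K).
D = C / (ρ c_p) = 9.72×10^7 / (1030 × 4110) = 23.0 m.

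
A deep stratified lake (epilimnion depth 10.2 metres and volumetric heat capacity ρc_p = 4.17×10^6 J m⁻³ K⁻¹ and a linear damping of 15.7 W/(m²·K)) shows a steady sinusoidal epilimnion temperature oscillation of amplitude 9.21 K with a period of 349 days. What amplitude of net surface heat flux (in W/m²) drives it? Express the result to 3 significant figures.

166

Areal heat capacity C = ρc_p × D = 4.17×10^6 × 10.2 = 4.25×10^7 J/(m²·K).
ω = 2π / 3.02×10^7 s = 2.08×10^-7 s⁻¹.
√((Cω)² + λ²) = √((8.86)² + 15.7²) = 18.0 W/(m²·K).
F₀ = A × √((Cω)²+λ²) = 9.21 × 18.0 = 166 W/m².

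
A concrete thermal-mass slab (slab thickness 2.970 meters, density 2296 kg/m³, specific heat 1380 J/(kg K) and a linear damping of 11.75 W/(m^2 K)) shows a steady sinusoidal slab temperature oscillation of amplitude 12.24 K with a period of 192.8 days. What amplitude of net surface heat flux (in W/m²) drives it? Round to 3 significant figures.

Areal heat capacity C = ρ c_p D = 2296 × 1380 × 2.970 = 9.41×10^6 J/(m²·K).
ω = 2π / 1.67×10^7 s = 3.77×10^-7 s⁻¹.
√((Cω)² + λ²) = √((3.55)² + 11.75²) = 12.3 W/(m²·K).
F₀ = A × √((Cω)²+λ²) = 12.24 × 12.3 = 150 W/m².

150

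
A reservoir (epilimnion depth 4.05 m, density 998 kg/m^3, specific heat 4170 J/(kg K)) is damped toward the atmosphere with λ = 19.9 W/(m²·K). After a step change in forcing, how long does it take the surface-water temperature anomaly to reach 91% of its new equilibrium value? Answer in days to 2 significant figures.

Areal heat capacity C = ρ c_p D = 998 × 4170 × 4.05 = 1.69×10^7 J/(m²·K).
τ = C / λ = 1.69×10^7 / 19.9 = 8.47×10^5 s.
Fraction reached: 1 − e^(−t/τ) = 0.91 ⇒ t = −τ ln(1 − 0.91) = τ × 2.41.
t = 2.04×10^6 s = 23.6 days.

24 days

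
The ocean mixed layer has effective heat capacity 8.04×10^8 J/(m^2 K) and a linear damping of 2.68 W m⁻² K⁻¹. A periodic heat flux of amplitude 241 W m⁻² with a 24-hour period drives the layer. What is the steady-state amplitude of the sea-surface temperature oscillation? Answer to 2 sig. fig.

Areal heat capacity C = 8.04×10^8 J/(m^2 K) (given).
Angular frequency ω = 2π / T = 2π / 86400 s = 7.27×10^-5 s⁻¹.
√((Cω)² + λ²) = √((58500)² + 2.68²) = 58500 W/(m²·K).
Amplitude A = F₀ / √((Cω)²+λ²) = 241 / 58500 = 0.00412 K.

0.0041 K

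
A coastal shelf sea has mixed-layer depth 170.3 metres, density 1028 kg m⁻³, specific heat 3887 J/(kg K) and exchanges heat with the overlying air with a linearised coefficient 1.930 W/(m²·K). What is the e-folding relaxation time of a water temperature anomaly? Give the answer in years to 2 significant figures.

11 years

Areal heat capacity C = ρ c_p D = 1028 × 3887 × 170.3 = 6.80×10^8 J/(m^2 K).
Relaxation time τ = C / λ = 6.80×10^8 / 1.930 = 3.53×10^8 s.
In years: 3.53×10^8 s / (3.156×10^7 s/year) = 11.2 years.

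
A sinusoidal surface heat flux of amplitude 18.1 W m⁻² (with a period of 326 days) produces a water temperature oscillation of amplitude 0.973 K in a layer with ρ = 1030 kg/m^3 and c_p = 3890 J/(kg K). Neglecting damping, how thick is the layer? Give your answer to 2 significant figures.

ω = 2π / 2.82×10^7 s = 2.23×10^-7 s⁻¹.
Required C = F₀ / (A ω) = 18.1 / (0.973 × 2.23×10^-7) = 8.34×10^7 J/(m²·K).
D = C / (ρ c_p) = 8.34×10^7 / (1030 × 3890) = 20.8 m.

21 m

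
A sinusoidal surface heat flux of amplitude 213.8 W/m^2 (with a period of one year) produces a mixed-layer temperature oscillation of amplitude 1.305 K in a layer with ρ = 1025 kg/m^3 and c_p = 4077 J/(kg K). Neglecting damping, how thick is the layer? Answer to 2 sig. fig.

ω = 2π / 3.15×10^7 s = 1.99×10^-7 s⁻¹.
Required C = F₀ / (A ω) = 213.8 / (1.305 × 1.99×10^-7) = 8.22×10^8 J/(m²·K).
D = C / (ρ c_p) = 8.22×10^8 / (1025 × 4077) = 197 m.

200 m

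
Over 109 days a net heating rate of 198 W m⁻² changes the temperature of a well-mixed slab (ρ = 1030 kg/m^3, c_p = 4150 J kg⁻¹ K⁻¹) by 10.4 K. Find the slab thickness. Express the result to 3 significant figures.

Heat input Q = F Δt = 198 × 9.42×10^6 s = 1.86×10^9 J/m².
Required areal heat capacity C = Q / ΔT = 1.79×10^8 J/(m²·K).
Depth D = C / (ρ c_p) = 1.79×10^8 / (1030 × 4150) = 41.9 m.

41.9 m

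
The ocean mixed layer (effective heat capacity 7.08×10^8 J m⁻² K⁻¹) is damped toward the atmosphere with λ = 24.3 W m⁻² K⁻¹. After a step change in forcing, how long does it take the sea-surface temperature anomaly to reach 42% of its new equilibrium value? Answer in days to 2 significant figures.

180 days

Areal heat capacity C = 7.08×10^8 J m⁻² K⁻¹ (given).
τ = C / λ = 7.08×10^8 / 24.3 = 2.91×10^7 s.
Fraction reached: 1 − e^(−t/τ) = 0.42 ⇒ t = −τ ln(1 − 0.42) = τ × 0.545.
t = 1.59×10^7 s = 184 days.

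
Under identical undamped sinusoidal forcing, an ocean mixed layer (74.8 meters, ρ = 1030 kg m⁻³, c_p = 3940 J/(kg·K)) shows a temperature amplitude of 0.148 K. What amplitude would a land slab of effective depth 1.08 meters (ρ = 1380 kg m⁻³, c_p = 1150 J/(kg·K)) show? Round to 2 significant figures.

C_ocean = 3.04×10^8 J/(m²·K); C_land = 1.71×10^6 J/(m²·K).
A ∝ 1/C ⇒ A_land = A_ocean × C_ocean/C_land = 0.148 × 177 = 26.2 K.

26 K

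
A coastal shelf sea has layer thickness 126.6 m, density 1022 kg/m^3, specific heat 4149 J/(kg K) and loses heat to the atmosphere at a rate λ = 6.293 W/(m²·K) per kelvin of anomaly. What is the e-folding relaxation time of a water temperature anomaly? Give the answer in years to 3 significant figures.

Areal heat capacity C = ρ c_p D = 1022 × 4149 × 126.6 = 5.37×10^8 J/(m²·K).
Relaxation time τ = C / λ = 5.37×10^8 / 6.293 = 8.53×10^7 s.
In years: 8.53×10^7 s / (3.156×10^7 s/year) = 2.70 years.

2.70 years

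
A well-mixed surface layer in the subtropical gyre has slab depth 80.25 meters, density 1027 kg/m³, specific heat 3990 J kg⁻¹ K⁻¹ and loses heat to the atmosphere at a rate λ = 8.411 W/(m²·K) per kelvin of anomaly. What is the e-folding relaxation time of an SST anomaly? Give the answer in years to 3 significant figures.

1.24 years

Areal heat capacity C = ρ c_p D = 1027 × 3990 × 80.25 = 3.29×10^8 J/(m^2 K).
Relaxation time τ = C / λ = 3.29×10^8 / 8.411 = 3.91×10^7 s.
In years: 3.91×10^7 s / (3.156×10^7 s/year) = 1.24 years.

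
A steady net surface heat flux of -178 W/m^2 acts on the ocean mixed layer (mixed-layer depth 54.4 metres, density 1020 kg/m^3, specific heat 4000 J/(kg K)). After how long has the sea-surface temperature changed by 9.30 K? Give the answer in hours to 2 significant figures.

3200 hours

Areal heat capacity C = ρ c_p D = 1020 × 4000 × 54.4 = 2.22×10^8 J m⁻² K⁻¹.
Time required: Δt = C ΔT / F = 2.22×10^8 × -9.30 / -178 = 1.16×10^7 s.
In hours: 1.16×10^7 s / (3600 s/hour) = 3220 hours.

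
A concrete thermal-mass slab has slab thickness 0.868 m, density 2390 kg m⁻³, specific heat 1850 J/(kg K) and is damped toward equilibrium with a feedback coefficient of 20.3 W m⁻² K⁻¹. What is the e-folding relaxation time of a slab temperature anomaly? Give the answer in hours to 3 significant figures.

Areal heat capacity C = ρ c_p D = 2390 × 1850 × 0.868 = 3.84×10^6 J m⁻² K⁻¹.
Relaxation time τ = C / λ = 3.84×10^6 / 20.3 = 1.89×10^5 s.
In hours: 1.89×10^5 s / (3600 s/hour) = 52.5 hours.

52.5 hours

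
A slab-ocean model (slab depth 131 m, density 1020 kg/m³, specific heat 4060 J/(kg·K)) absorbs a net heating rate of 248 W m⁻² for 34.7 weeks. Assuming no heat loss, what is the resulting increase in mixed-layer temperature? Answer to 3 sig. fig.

Areal heat capacity C = ρ c_p D = 1020 × 4060 × 131 = 5.42×10^8 J/(m²·K).
Net heat input Q = F Δt = 248 × (34.7 weeks × 6.048×10^5 s/week) = 5.20×10^9 J/m².
ΔT = Q / C = 5.20×10^9 / 5.42×10^8 = 9.59 K.

9.59 K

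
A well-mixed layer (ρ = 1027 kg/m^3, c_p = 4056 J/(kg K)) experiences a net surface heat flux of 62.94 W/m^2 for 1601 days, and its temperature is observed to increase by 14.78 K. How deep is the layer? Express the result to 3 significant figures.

141 m

Heat input Q = F Δt = 62.94 × 1.38×10^8 s = 8.71×10^9 J/m².
Required areal heat capacity C = Q / ΔT = 5.89×10^8 J/(m²·K).
Depth D = C / (ρ c_p) = 5.89×10^8 / (1027 × 4056) = 141 m.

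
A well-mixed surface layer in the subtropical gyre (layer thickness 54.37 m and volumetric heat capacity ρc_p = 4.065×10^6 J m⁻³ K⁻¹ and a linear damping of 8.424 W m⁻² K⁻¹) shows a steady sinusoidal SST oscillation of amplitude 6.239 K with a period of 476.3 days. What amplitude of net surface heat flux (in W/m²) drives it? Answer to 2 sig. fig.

Areal heat capacity C = ρc_p × D = 4.065×10^6 × 54.37 = 2.21×10^8 J/(m^2 K).
ω = 2π / 4.12×10^7 s = 1.53×10^-7 s⁻¹.
√((Cω)² + λ²) = √((33.7)² + 8.424²) = 34.8 W/(m²·K).
F₀ = A × √((Cω)²+λ²) = 6.239 × 34.8 = 217 W/m².

220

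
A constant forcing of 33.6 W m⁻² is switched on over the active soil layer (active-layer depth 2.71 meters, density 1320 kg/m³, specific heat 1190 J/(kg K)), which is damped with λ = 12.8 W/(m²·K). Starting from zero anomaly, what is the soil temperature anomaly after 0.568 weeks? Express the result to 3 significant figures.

1.69 K

Areal heat capacity C = ρ c_p D = 1320 × 1190 × 2.71 = 4.26×10^6 J/(m^2 K).
τ = C / λ = 4.26×10^6 / 12.8 = 3.33×10^5 s.
Equilibrium anomaly ΔT_eq = F / λ = 33.6 / 12.8 = 2.62 K.
t = 0.568 weeks = 3.44×10^5 s, so t/τ = 1.03.
ΔT(t) = ΔT_eq (1 − e^(−t/τ)) = 2.62 × (1 − e^−1.03) = 1.69 K.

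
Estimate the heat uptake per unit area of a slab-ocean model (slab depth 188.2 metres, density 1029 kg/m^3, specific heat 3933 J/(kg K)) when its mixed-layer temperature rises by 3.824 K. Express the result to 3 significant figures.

2.91×10^9

Areal heat capacity C = ρ c_p D = 1029 × 3933 × 188.2 = 7.62×10^8 J/(m²·K).
ΔQ = C ΔT = 7.62×10^8 × 3.824 = 2.91×10^9 J/m².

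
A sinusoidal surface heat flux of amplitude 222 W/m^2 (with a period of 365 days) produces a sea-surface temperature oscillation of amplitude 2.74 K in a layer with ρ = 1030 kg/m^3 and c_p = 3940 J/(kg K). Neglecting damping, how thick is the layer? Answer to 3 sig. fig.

ω = 2π / 3.15×10^7 s = 1.99×10^-7 s⁻¹.
Required C = F₀ / (A ω) = 222 / (2.74 × 1.99×10^-7) = 4.07×10^8 J/(m²·K).
D = C / (ρ c_p) = 4.07×10^8 / (1030 × 3940) = 100 m.

100 m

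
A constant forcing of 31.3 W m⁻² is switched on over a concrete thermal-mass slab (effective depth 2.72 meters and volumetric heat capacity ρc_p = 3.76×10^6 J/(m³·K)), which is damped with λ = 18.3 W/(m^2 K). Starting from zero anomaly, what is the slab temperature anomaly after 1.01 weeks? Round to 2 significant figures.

1.1 K

Areal heat capacity C = ρc_p × D = 3.76×10^6 × 2.72 = 1.02×10^7 J/(m^2 K).
τ = C / λ = 1.02×10^7 / 18.3 = 5.59×10^5 s.
Equilibrium anomaly ΔT_eq = F / λ = 31.3 / 18.3 = 1.71 K.
t = 1.01 weeks = 6.11×10^5 s, so t/τ = 1.09.
ΔT(t) = ΔT_eq (1 − e^(−t/τ)) = 1.71 × (1 − e^−1.09) = 1.14 K.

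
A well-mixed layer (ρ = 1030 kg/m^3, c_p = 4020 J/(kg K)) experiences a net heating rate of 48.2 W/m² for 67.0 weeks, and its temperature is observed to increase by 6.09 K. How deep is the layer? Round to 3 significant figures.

77.5 m

Heat input Q = F Δt = 48.2 × 4.05×10^7 s = 1.95×10^9 J/m².
Required areal heat capacity C = Q / ΔT = 3.21×10^8 J/(m²·K).
Depth D = C / (ρ c_p) = 3.21×10^8 / (1030 × 4020) = 77.5 m.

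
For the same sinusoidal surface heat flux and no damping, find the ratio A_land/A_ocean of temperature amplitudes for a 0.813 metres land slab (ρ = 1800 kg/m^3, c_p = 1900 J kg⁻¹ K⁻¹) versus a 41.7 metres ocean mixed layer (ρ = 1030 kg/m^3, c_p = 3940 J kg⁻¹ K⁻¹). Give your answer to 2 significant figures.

C_ocean = 1030 × 3940 × 41.7 = 1.69×10^8 J/(m²·K).
C_land = 1800 × 1900 × 0.813 = 2.78×10^6 J/(m²·K).
Undamped amplitude ∝ 1/C, so A_land/A_ocean = C_ocean/C_land = 60.9.

61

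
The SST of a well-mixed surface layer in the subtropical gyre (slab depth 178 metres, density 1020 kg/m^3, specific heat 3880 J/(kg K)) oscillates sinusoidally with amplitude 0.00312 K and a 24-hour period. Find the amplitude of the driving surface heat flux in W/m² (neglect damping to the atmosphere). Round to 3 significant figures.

Areal heat capacity C = ρ c_p D = 1020 × 3880 × 178 = 7.04×10^8 J/(m²·K).
ω = 2π / 86400 s = 7.27×10^-5 s⁻¹.
Cω = 7.04×10^8 × 7.27×10^-5 = 51200 W/(m²·K).
F₀ = A × Cω = 0.00312 × 51200 = 160 W/m².

160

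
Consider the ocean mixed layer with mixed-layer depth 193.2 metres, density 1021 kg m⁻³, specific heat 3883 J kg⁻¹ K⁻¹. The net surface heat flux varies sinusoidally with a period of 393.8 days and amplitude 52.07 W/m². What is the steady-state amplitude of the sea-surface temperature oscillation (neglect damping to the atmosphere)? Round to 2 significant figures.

0.37 K

Areal heat capacity C = ρ c_p D = 1021 × 3883 × 193.2 = 7.66×10^8 J m⁻² K⁻¹.
Angular frequency ω = 2π / T = 2π / 3.40×10^7 s = 1.85×10^-7 s⁻¹.
Cω = 7.66×10^8 × 1.85×10^-7 = 141 W/(m²·K).
Amplitude A = F₀ / (Cω) = 52.07 / 141 = 0.368 K.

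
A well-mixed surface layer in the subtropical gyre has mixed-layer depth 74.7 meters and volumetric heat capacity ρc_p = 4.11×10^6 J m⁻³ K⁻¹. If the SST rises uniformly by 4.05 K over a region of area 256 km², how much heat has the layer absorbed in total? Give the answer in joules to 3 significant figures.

3.18×10^17 J

Areal heat capacity C = ρc_p × D = 4.11×10^6 × 74.7 = 3.07×10^8 J/(m²·K).
Heat per unit area: q = C ΔT = 3.07×10^8 × 4.05 = 1.24×10^9 J/m².
Total heat: Q = q × A = 1.24×10^9 × (256 × 10⁶ m²) = 3.18×10^17 J.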